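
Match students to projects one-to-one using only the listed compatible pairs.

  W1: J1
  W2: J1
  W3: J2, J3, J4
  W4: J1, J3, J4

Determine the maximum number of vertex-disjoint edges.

Unit-capacity flow: source→left, listed edges, right→sink; max matching = max flow.
Augmenting path W1→J1 (+1); matched 1.
Augmenting path W3→J2 (+1); matched 2.
Augmenting path W4→J3 (+1); matched 3.
No augmenting path remains; maximum matching = 3.
König certificate: {W3, W4, J1} is a vertex cover of size 3 (every listed pair touches it), so no matching can be larger.

3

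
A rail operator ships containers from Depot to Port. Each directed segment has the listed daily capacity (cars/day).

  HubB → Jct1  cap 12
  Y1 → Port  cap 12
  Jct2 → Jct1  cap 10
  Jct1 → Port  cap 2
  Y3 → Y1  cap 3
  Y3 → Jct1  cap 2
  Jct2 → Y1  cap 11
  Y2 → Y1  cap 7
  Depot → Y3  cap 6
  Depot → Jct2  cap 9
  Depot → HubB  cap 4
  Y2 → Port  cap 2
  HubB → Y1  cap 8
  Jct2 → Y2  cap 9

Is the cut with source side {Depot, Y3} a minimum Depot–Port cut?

No — its capacity is 18, but the minimum cut has capacity 16.

Given cut capacity: 9 + 4 + 2 + 3 = 18.
Augment Depot→Y3→Jct1→Port: bottleneck 2, flow now 2.
Augment Depot→Y3→Y1→Port: bottleneck 3, flow now 5.
Augment Depot→Jct2→Y1→Port: bottleneck 9, flow now 14.
Augment Depot→HubB→Y1→Jct2→Y2→Port: bottleneck 2, flow now 16. (uses reverse residual edge)
No augmenting path remains; maximum flow = 16.
In the residual graph, reachable from Depot: {Depot, Y3, Jct2, HubB, Jct1, Y1, Y2}.
Min-cut edges: Jct1→Port (2), Y1→Port (12), Y2→Port (2); capacity 2 + 12 + 2 = 16.
Cut capacity 18 exceeds the max flow 16, so it is not minimum.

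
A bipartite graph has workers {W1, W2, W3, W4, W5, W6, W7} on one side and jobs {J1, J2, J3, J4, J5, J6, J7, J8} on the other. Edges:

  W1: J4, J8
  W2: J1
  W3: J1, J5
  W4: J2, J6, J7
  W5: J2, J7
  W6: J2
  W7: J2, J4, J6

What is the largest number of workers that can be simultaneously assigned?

7

Unit-capacity flow: source→left, listed edges, right→sink; max matching = max flow.
Augmenting path W1→J4 (+1); matched 1.
Augmenting path W2→J1 (+1); matched 2.
Augmenting path W3→J5 (+1); matched 3.
Augmenting path W4→J2 (+1); matched 4.
Augmenting path W5→J7 (+1); matched 5.
Augmenting path W7→J6 (+1); matched 6.
Augmenting path W6→J2→W4→J6→W7→J4→W1→J8 (+1); matched 7.
No augmenting path remains; maximum matching = 7.
König certificate: {W1, W2, W3, W4, W5, W6, W7} is a vertex cover of size 7 (every listed pair touches it), so no matching can be larger.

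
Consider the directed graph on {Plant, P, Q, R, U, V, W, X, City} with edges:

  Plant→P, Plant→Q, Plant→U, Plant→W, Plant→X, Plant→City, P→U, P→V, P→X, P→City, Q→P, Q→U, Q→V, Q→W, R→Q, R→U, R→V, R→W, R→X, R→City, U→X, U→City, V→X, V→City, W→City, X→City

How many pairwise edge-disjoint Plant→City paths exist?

6

Assign every edge capacity 1; by Menger, the answer equals the max flow.
Path Plant→City (+1); total 1.
Path Plant→P→City (+1); total 2.
Path Plant→U→City (+1); total 3.
Path Plant→W→City (+1); total 4.
Path Plant→X→City (+1); total 5.
Path Plant→Q→V→City (+1); total 6.
No residual Plant→City path; max flow = 6.
Certifying cut of size 6: {Plant→City, Plant→P, Plant→Q, Plant→U, Plant→W, Plant→X}.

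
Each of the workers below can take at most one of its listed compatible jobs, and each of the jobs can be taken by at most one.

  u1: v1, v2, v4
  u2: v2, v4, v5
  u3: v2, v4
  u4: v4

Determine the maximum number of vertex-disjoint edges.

Unit-capacity flow: source→left, listed edges, right→sink; max matching = max flow.
Augmenting path u1→v1 (+1); matched 1.
Augmenting path u2→v2 (+1); matched 2.
Augmenting path u3→v4 (+1); matched 3.
Augmenting path u4→v4→u3→v2→u2→v5 (+1); matched 4.
No augmenting path remains; maximum matching = 4.
König certificate: {u1, u2, u3, u4} is a vertex cover of size 4 (every listed pair touches it), so no matching can be larger.

4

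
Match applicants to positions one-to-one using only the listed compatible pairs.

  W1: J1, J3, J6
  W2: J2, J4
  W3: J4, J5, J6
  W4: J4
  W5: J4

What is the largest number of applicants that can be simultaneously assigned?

Unit-capacity flow: source→left, listed edges, right→sink; max matching = max flow.
Augmenting path W1→J1 (+1); matched 1.
Augmenting path W2→J2 (+1); matched 2.
Augmenting path W3→J4 (+1); matched 3.
Augmenting path W4→J4→W3→J5 (+1); matched 4.
No augmenting path remains; maximum matching = 4.
König certificate: {W1, W2, W3, J4} is a vertex cover of size 4 (every listed pair touches it), so no matching can be larger.

4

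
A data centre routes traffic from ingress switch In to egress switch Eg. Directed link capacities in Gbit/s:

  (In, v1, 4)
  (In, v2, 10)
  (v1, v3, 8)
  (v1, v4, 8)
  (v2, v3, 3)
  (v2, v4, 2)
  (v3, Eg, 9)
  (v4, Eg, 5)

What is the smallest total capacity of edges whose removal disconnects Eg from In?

Augment In→v1→v3→Eg: bottleneck 4, flow now 4.
Augment In→v2→v3→Eg: bottleneck 3, flow now 7.
Augment In→v2→v4→Eg: bottleneck 2, flow now 9.
No augmenting path remains; maximum flow = 9.
By max-flow min-cut, the minimum cut capacity equals the max flow.
In the residual graph, reachable from In: {In, v2}.
Min-cut edges: In→v1 (4), v2→v3 (3), v2→v4 (2); capacity 4 + 3 + 2 = 9.

9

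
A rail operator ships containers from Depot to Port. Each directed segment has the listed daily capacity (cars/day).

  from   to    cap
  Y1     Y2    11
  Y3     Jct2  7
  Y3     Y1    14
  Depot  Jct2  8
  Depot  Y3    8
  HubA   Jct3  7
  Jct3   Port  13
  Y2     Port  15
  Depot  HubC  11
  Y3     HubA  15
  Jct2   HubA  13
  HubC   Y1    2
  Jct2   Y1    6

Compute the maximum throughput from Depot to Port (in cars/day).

Augment Depot→Y3→HubA→Jct3→Port: bottleneck 7, flow now 7.
Augment Depot→Y3→Y1→Y2→Port: bottleneck 1, flow now 8.
Augment Depot→HubC→Y1→Y2→Port: bottleneck 2, flow now 10.
Augment Depot→Jct2→Y1→Y2→Port: bottleneck 6, flow now 16.
Augment Depot→Jct2→HubA→Y3→Y1→Y2→Port: bottleneck 2, flow now 18. (uses reverse residual edge)
No augmenting path remains; maximum flow = 18.
In the residual graph, reachable from Depot: {Depot, HubC}.
Min-cut edges: Depot→Y3 (8), Depot→Jct2 (8), HubC→Y1 (2); capacity 8 + 8 + 2 = 18.
This cut is saturated, so no flow can exceed 18.

18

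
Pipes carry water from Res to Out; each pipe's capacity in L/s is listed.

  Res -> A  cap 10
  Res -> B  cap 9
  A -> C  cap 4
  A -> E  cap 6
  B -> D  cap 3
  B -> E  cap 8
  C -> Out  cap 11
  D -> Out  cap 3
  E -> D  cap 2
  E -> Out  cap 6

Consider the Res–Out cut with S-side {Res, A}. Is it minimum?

Given cut capacity: 9 + 4 + 6 = 19.
Augment Res→A→C→Out: bottleneck 4, flow now 4.
Augment Res→A→E→Out: bottleneck 6, flow now 10.
Augment Res→B→D→Out: bottleneck 3, flow now 13.
No augmenting path remains; maximum flow = 13.
In the residual graph, reachable from Res: {Res, A, B, D, E}.
Min-cut edges: A→C (4), D→Out (3), E→Out (6); capacity 4 + 3 + 6 = 13.
Cut capacity 19 exceeds the max flow 13, so it is not minimum.

No — its capacity is 19, but the minimum cut has capacity 13.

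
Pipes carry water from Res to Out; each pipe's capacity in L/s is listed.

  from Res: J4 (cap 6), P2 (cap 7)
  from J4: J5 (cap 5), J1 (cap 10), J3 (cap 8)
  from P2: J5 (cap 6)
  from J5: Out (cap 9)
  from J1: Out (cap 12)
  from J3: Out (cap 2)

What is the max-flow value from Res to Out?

Augment Res→J4→J5→Out: bottleneck 5, flow now 5.
Augment Res→J4→J1→Out: bottleneck 1, flow now 6.
Augment Res→P2→J5→Out: bottleneck 4, flow now 10.
Augment Res→P2→J5→J4→J1→Out: bottleneck 2, flow now 12. (uses reverse residual edge)
No augmenting path remains; maximum flow = 12.
In the residual graph, reachable from Res: {Res, P2}.
Min-cut edges: Res→J4 (6), P2→J5 (6); capacity 6 + 6 = 12.
This cut is saturated, so no flow can exceed 12.

12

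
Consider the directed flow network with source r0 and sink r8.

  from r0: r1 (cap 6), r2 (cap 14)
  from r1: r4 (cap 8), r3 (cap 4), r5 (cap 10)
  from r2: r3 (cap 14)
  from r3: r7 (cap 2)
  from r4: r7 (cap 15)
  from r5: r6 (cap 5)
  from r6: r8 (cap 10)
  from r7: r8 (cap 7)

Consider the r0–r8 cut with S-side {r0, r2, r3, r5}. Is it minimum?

No — its capacity is 13, but the minimum cut has capacity 8.

Given cut capacity: 6 + 2 + 5 = 13.
Augment r0→r1→r3→r7→r8: bottleneck 2, flow now 2.
Augment r0→r1→r4→r7→r8: bottleneck 4, flow now 6.
Augment r0→r2→r3→r1→r4→r7→r8: bottleneck 1, flow now 7. (uses reverse residual edge)
Augment r0→r2→r3→r1→r5→r6→r8: bottleneck 1, flow now 8. (uses reverse residual edge)
No augmenting path remains; maximum flow = 8.
In the residual graph, reachable from r0: {r0, r2, r3}.
Min-cut edges: r0→r1 (6), r3→r7 (2); capacity 6 + 2 = 8.
Cut capacity 13 exceeds the max flow 8, so it is not minimum.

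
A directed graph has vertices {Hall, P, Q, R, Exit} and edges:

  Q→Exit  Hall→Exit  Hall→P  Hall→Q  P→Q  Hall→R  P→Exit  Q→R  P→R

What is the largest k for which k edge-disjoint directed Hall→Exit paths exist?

3

Assign every edge capacity 1; by Menger, the answer equals the max flow.
Path Hall→Exit (+1); total 1.
Path Hall→P→Exit (+1); total 2.
Path Hall→Q→Exit (+1); total 3.
No residual Hall→Exit path; max flow = 3.
Certifying cut of size 3: {Hall→Exit, Hall→P, Hall→Q}.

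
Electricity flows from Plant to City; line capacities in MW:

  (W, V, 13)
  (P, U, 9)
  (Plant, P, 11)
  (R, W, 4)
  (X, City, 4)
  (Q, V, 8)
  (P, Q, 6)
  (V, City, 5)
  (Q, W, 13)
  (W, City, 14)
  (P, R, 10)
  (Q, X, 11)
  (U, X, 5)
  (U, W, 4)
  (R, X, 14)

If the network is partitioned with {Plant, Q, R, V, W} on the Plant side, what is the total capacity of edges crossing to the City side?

55

Edges leaving {Plant, Q, R, V, W}: Plant→P (11), Q→X (11), R→X (14), V→City (5), W→City (14).
Cut capacity = 11 + 11 + 14 + 5 + 14 = 55.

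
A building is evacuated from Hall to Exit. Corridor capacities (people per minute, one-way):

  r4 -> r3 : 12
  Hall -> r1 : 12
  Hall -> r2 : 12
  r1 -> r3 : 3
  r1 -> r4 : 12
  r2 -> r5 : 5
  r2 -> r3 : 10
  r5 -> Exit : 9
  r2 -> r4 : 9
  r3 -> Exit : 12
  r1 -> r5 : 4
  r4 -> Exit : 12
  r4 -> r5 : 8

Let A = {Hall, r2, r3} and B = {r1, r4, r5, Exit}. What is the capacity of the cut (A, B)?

38

Edges leaving {Hall, r2, r3}: Hall→r1 (12), r2→r4 (9), r2→r5 (5), r3→Exit (12).
Cut capacity = 12 + 9 + 5 + 12 = 38.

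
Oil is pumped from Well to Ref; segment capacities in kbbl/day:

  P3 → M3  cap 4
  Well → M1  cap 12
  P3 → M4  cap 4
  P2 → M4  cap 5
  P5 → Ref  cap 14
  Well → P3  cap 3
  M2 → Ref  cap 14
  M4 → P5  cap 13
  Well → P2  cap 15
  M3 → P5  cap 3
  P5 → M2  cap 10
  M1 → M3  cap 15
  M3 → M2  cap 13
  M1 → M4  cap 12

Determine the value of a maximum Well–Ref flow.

Augment Well→P3→M3→M2→Ref: bottleneck 3, flow now 3.
Augment Well→P2→M4→P5→Ref: bottleneck 5, flow now 8.
Augment Well→M1→M3→M2→Ref: bottleneck 10, flow now 18.
Augment Well→M1→M3→P5→Ref: bottleneck 2, flow now 20.
No augmenting path remains; maximum flow = 20.
In the residual graph, reachable from Well: {Well, P2}.
Min-cut edges: Well→P3 (3), Well→M1 (12), P2→M4 (5); capacity 3 + 12 + 5 = 20.
This cut is saturated, so no flow can exceed 20.

20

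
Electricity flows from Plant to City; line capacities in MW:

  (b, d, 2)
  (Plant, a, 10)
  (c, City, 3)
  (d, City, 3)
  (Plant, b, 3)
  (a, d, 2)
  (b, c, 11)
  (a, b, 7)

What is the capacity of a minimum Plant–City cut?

6

Augment Plant→a→d→City: bottleneck 2, flow now 2.
Augment Plant→b→c→City: bottleneck 3, flow now 5.
Augment Plant→a→b→d→City: bottleneck 1, flow now 6.
No augmenting path remains; maximum flow = 6.
By max-flow min-cut, the minimum cut capacity equals the max flow.
In the residual graph, reachable from Plant: {Plant, a, b, c, d}.
Min-cut edges: c→City (3), d→City (3); capacity 3 + 3 = 6.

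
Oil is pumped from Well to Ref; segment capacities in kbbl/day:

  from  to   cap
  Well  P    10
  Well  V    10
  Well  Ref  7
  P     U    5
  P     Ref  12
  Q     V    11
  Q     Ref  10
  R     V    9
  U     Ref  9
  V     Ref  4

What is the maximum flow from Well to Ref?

Augment Well→Ref: bottleneck 7, flow now 7.
Augment Well→P→Ref: bottleneck 10, flow now 17.
Augment Well→V→Ref: bottleneck 4, flow now 21.
No augmenting path remains; maximum flow = 21.
In the residual graph, reachable from Well: {Well, V}.
Min-cut edges: Well→P (10), Well→Ref (7), V→Ref (4); capacity 10 + 7 + 4 = 21.
This cut is saturated, so no flow can exceed 21.

21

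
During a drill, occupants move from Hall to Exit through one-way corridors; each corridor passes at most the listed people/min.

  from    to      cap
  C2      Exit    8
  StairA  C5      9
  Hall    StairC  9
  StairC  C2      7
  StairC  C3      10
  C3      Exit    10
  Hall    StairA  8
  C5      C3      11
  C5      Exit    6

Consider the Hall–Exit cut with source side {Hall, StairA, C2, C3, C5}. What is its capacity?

Edges leaving {Hall, StairA, C2, C3, C5}: Hall→StairC (9), C2→Exit (8), C3→Exit (10), C5→Exit (6).
Cut capacity = 9 + 8 + 10 + 6 = 33.

33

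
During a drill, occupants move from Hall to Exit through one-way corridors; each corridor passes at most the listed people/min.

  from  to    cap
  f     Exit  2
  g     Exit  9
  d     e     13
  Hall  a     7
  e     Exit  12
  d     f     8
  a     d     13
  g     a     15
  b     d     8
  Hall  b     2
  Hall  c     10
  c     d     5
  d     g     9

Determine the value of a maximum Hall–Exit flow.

Augment Hall→a→d→e→Exit: bottleneck 7, flow now 7.
Augment Hall→b→d→e→Exit: bottleneck 2, flow now 9.
Augment Hall→c→d→e→Exit: bottleneck 3, flow now 12.
Augment Hall→c→d→f→Exit: bottleneck 2, flow now 14.
No augmenting path remains; maximum flow = 14.
In the residual graph, reachable from Hall: {Hall, c}.
Min-cut edges: Hall→a (7), Hall→b (2), c→d (5); capacity 7 + 2 + 5 = 14.
This cut is saturated, so no flow can exceed 14.

14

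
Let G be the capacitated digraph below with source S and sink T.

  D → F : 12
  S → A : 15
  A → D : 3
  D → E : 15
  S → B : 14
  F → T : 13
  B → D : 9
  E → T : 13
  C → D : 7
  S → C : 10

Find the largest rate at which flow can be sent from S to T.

19

Augment S→A→D→E→T: bottleneck 3, flow now 3.
Augment S→B→D→E→T: bottleneck 9, flow now 12.
Augment S→C→D→E→T: bottleneck 1, flow now 13.
Augment S→C→D→F→T: bottleneck 6, flow now 19.
No augmenting path remains; maximum flow = 19.
In the residual graph, reachable from S: {S, A, B, C}.
Min-cut edges: A→D (3), B→D (9), C→D (7); capacity 3 + 9 + 7 = 19.
This cut is saturated, so no flow can exceed 19.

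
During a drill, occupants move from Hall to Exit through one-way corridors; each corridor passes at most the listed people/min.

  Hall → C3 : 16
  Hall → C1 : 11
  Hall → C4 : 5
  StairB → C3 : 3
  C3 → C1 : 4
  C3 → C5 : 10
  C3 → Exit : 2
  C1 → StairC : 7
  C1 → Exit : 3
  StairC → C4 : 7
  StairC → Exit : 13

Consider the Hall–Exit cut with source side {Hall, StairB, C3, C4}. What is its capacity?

Edges leaving {Hall, StairB, C3, C4}: Hall→C1 (11), C3→C1 (4), C3→C5 (10), C3→Exit (2).
Cut capacity = 11 + 4 + 10 + 2 = 27.

27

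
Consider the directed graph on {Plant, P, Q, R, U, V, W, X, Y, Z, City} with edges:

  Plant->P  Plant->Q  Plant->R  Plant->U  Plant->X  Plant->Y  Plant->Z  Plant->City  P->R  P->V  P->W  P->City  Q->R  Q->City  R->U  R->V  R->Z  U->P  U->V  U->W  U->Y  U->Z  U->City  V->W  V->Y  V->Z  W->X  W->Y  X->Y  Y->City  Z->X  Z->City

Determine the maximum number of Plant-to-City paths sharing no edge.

6

Assign every edge capacity 1; by Menger, the answer equals the max flow.
Path Plant→City (+1); total 1.
Path Plant→P→City (+1); total 2.
Path Plant→Q→City (+1); total 3.
Path Plant→U→City (+1); total 4.
Path Plant→Y→City (+1); total 5.
Path Plant→Z→City (+1); total 6.
No residual Plant→City path; max flow = 6.
Certifying cut of size 6: {P→City, Plant→City, Plant→Q, U→City, Y→City, Z→City}.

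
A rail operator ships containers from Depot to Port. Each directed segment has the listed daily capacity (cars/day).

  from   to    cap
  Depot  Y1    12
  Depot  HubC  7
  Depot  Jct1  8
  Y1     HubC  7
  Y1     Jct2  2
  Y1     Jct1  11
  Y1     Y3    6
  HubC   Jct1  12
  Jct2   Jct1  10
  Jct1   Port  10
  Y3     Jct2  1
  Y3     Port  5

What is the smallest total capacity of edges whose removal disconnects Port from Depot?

15

Augment Depot→Jct1→Port: bottleneck 8, flow now 8.
Augment Depot→Y1→Jct1→Port: bottleneck 2, flow now 10.
Augment Depot→Y1→Y3→Port: bottleneck 5, flow now 15.
No augmenting path remains; maximum flow = 15.
By max-flow min-cut, the minimum cut capacity equals the max flow.
In the residual graph, reachable from Depot: {Depot, Y1, HubC, Jct2, Jct1, Y3}.
Min-cut edges: Jct1→Port (10), Y3→Port (5); capacity 10 + 5 = 15.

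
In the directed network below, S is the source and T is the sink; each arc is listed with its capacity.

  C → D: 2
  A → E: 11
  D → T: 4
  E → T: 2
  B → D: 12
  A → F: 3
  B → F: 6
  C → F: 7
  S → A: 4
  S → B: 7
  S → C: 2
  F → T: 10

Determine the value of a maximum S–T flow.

Augment S→A→E→T: bottleneck 2, flow now 2.
Augment S→A→F→T: bottleneck 2, flow now 4.
Augment S→B→D→T: bottleneck 4, flow now 8.
Augment S→B→F→T: bottleneck 3, flow now 11.
Augment S→C→F→T: bottleneck 2, flow now 13.
No augmenting path remains; maximum flow = 13.
In the residual graph, reachable from S: {S}.
Min-cut edges: S→A (4), S→B (7), S→C (2); capacity 4 + 7 + 2 = 13.
This cut is saturated, so no flow can exceed 13.

13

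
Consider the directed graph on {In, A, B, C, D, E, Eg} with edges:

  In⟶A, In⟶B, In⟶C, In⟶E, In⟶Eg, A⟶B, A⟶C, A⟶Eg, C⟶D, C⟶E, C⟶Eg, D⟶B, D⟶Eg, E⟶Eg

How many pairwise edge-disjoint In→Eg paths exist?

Assign every edge capacity 1; by Menger, the answer equals the max flow.
Path In→Eg (+1); total 1.
Path In→A→Eg (+1); total 2.
Path In→C→Eg (+1); total 3.
Path In→E→Eg (+1); total 4.
No residual In→Eg path; max flow = 4.
Certifying cut of size 4: {In→A, In→C, In→E, In→Eg}.

4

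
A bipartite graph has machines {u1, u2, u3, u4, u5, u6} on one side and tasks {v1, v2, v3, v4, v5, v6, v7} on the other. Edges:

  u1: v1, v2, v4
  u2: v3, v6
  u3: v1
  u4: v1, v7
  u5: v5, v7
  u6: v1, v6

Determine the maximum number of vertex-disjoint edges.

Unit-capacity flow: source→left, listed edges, right→sink; max matching = max flow.
Augmenting path u1→v1 (+1); matched 1.
Augmenting path u2→v3 (+1); matched 2.
Augmenting path u4→v7 (+1); matched 3.
Augmenting path u5→v5 (+1); matched 4.
Augmenting path u6→v6 (+1); matched 5.
Augmenting path u3→v1→u1→v2 (+1); matched 6.
No augmenting path remains; maximum matching = 6.
König certificate: {u1, u2, u3, u4, u5, u6} is a vertex cover of size 6 (every listed pair touches it), so no matching can be larger.

6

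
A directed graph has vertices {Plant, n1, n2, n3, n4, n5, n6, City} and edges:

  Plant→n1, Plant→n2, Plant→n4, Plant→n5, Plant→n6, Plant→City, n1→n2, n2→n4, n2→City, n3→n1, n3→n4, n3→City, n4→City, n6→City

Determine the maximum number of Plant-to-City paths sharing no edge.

Assign every edge capacity 1; by Menger, the answer equals the max flow.
Path Plant→City (+1); total 1.
Path Plant→n2→City (+1); total 2.
Path Plant→n4→City (+1); total 3.
Path Plant→n6→City (+1); total 4.
No residual Plant→City path; max flow = 4.
Certifying cut of size 4: {Plant→City, Plant→n6, n2→City, n4→City}.

4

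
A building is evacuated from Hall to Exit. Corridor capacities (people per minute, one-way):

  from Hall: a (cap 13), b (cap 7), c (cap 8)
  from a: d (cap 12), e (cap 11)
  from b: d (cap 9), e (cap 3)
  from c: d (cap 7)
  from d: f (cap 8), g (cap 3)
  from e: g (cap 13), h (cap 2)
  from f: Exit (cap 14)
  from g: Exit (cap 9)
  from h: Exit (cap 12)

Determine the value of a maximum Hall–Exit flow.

Augment Hall→a→d→f→Exit: bottleneck 8, flow now 8.
Augment Hall→a→d→g→Exit: bottleneck 3, flow now 11.
Augment Hall→a→e→g→Exit: bottleneck 2, flow now 13.
Augment Hall→b→e→g→Exit: bottleneck 3, flow now 16.
Augment Hall→b→d→a→e→g→Exit: bottleneck 1, flow now 17. (uses reverse residual edge)
Augment Hall→b→d→a→e→h→Exit: bottleneck 2, flow now 19. (uses reverse residual edge)
No augmenting path remains; maximum flow = 19.
In the residual graph, reachable from Hall: {Hall, a, b, c, d, e, g}.
Min-cut edges: d→f (8), e→h (2), g→Exit (9); capacity 8 + 2 + 9 = 19.
This cut is saturated, so no flow can exceed 19.

19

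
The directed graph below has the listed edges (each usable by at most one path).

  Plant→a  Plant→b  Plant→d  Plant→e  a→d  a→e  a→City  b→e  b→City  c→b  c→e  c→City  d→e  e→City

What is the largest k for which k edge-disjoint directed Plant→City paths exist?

3

Assign every edge capacity 1; by Menger, the answer equals the max flow.
Path Plant→a→City (+1); total 1.
Path Plant→b→City (+1); total 2.
Path Plant→e→City (+1); total 3.
No residual Plant→City path; max flow = 3.
Certifying cut of size 3: {Plant→a, Plant→b, e→City}.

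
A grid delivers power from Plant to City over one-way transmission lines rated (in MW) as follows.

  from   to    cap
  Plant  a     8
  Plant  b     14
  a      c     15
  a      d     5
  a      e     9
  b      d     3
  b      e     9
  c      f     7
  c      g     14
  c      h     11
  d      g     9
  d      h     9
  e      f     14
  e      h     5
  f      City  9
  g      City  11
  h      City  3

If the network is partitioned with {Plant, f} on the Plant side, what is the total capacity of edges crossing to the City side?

31

Edges leaving {Plant, f}: Plant→a (8), Plant→b (14), f→City (9).
Cut capacity = 8 + 14 + 9 = 31.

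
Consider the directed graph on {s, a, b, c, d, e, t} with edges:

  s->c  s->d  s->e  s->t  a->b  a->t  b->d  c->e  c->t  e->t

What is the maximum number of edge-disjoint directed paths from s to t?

3

Assign every edge capacity 1; by Menger, the answer equals the max flow.
Path s→t (+1); total 1.
Path s→c→t (+1); total 2.
Path s→e→t (+1); total 3.
No residual s→t path; max flow = 3.
Certifying cut of size 3: {s→c, s→e, s→t}.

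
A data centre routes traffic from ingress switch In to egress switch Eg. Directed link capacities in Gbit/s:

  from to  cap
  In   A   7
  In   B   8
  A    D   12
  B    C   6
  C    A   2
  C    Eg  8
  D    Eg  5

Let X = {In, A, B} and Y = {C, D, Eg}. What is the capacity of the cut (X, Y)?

18

Edges leaving {In, A, B}: A→D (12), B→C (6).
Cut capacity = 12 + 6 = 18.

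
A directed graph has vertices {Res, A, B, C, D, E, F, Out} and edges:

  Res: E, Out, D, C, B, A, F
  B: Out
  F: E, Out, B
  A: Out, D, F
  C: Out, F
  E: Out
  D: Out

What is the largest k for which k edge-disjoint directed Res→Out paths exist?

Assign every edge capacity 1; by Menger, the answer equals the max flow.
Path Res→Out (+1); total 1.
Path Res→A→Out (+1); total 2.
Path Res→B→Out (+1); total 3.
Path Res→C→Out (+1); total 4.
Path Res→D→Out (+1); total 5.
Path Res→E→Out (+1); total 6.
Path Res→F→Out (+1); total 7.
No residual Res→Out path; max flow = 7.
Certifying cut of size 7: {Res→A, Res→B, Res→C, Res→D, Res→E, Res→F, Res→Out}.

7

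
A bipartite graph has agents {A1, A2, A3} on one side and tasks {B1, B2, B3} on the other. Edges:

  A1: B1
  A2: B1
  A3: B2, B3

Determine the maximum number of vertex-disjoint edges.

2

Unit-capacity flow: source→left, listed edges, right→sink; max matching = max flow.
Augmenting path A1→B1 (+1); matched 1.
Augmenting path A3→B2 (+1); matched 2.
No augmenting path remains; maximum matching = 2.
König certificate: {A3, B1} is a vertex cover of size 2 (every listed pair touches it), so no matching can be larger.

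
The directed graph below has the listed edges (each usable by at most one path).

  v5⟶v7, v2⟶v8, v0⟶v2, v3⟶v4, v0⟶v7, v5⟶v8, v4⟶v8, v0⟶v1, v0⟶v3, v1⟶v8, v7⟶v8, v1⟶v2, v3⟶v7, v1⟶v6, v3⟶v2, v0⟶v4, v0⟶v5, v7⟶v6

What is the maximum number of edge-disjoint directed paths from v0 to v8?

5

Assign every edge capacity 1; by Menger, the answer equals the max flow.
Path v0→v1→v8 (+1); total 1.
Path v0→v2→v8 (+1); total 2.
Path v0→v4→v8 (+1); total 3.
Path v0→v5→v8 (+1); total 4.
Path v0→v7→v8 (+1); total 5.
No residual v0→v8 path; max flow = 5.
Certifying cut of size 5: {v0→v1, v0→v5, v2→v8, v4→v8, v7→v8}.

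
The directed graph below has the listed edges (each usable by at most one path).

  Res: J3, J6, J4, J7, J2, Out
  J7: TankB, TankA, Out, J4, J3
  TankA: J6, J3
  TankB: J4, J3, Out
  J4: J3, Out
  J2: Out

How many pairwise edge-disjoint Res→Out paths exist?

Assign every edge capacity 1; by Menger, the answer equals the max flow.
Path Res→Out (+1); total 1.
Path Res→J7→Out (+1); total 2.
Path Res→J2→Out (+1); total 3.
Path Res→J4→Out (+1); total 4.
No residual Res→Out path; max flow = 4.
Certifying cut of size 4: {Res→J2, Res→J4, Res→J7, Res→Out}.

4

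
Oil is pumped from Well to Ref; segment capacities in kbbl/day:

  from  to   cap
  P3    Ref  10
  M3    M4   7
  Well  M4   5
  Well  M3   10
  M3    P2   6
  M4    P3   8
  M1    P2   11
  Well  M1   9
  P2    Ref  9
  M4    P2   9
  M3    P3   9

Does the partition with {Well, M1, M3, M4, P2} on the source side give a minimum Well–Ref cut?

No — its capacity is 26, but the minimum cut has capacity 19.

Given cut capacity: 9 + 8 + 9 = 26.
Augment Well→M1→P2→Ref: bottleneck 9, flow now 9.
Augment Well→M3→P3→Ref: bottleneck 9, flow now 18.
Augment Well→M4→P3→Ref: bottleneck 1, flow now 19.
No augmenting path remains; maximum flow = 19.
In the residual graph, reachable from Well: {Well, M1, M3, M4, P2, P3}.
Min-cut edges: P2→Ref (9), P3→Ref (10); capacity 9 + 10 = 19.
Cut capacity 26 exceeds the max flow 19, so it is not minimum.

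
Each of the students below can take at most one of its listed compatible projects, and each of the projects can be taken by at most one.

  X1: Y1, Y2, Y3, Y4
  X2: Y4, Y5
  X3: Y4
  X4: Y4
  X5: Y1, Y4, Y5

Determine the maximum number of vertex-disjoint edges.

Unit-capacity flow: source→left, listed edges, right→sink; max matching = max flow.
Augmenting path X1→Y1 (+1); matched 1.
Augmenting path X2→Y4 (+1); matched 2.
Augmenting path X5→Y5 (+1); matched 3.
Augmenting path X3→Y4→X2→Y5→X5→Y1→X1→Y2 (+1); matched 4.
No augmenting path remains; maximum matching = 4.
König certificate: {X1, X2, X5, Y4} is a vertex cover of size 4 (every listed pair touches it), so no matching can be larger.

4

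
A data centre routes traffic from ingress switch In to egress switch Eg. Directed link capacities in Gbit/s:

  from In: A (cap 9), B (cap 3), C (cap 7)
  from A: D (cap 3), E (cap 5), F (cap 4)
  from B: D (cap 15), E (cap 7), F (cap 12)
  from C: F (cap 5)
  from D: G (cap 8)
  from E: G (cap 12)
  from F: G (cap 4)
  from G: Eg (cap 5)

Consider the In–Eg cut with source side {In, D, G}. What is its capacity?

24

Edges leaving {In, D, G}: In→A (9), In→B (3), In→C (7), G→Eg (5).
Cut capacity = 9 + 3 + 7 + 5 = 24.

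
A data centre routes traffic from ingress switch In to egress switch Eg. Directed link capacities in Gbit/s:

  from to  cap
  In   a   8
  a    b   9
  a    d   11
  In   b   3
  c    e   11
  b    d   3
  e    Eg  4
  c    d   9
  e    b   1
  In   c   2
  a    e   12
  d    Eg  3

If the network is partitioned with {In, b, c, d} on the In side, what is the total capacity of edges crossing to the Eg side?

22

Edges leaving {In, b, c, d}: In→a (8), c→e (11), d→Eg (3).
Cut capacity = 8 + 11 + 3 = 22.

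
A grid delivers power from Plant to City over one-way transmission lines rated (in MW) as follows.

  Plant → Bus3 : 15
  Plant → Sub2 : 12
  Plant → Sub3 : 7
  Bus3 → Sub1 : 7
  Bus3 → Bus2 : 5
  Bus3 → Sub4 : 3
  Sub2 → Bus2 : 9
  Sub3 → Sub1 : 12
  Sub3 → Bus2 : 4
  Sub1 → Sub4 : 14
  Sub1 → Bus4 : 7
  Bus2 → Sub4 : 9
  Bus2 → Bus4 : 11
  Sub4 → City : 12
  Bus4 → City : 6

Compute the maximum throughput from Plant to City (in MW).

Augment Plant→Bus3→Sub4→City: bottleneck 3, flow now 3.
Augment Plant→Bus3→Sub1→Sub4→City: bottleneck 7, flow now 10.
Augment Plant→Bus3→Bus2→Sub4→City: bottleneck 2, flow now 12.
Augment Plant→Bus3→Bus2→Bus4→City: bottleneck 3, flow now 15.
Augment Plant→Sub2→Bus2→Bus4→City: bottleneck 3, flow now 18.
No augmenting path remains; maximum flow = 18.
In the residual graph, reachable from Plant: {Plant, Bus3, Sub2, Sub3, Sub1, Bus2, Sub4, Bus4}.
Min-cut edges: Sub4→City (12), Bus4→City (6); capacity 12 + 6 = 18.
This cut is saturated, so no flow can exceed 18.

18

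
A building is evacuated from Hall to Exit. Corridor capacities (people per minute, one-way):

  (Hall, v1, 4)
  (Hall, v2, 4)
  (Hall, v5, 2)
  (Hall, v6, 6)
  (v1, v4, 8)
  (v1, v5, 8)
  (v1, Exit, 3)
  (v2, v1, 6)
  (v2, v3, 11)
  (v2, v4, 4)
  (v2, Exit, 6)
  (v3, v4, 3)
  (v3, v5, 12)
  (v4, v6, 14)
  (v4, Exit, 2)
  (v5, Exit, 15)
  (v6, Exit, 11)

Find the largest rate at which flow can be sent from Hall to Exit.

16

Augment Hall→v1→Exit: bottleneck 3, flow now 3.
Augment Hall→v2→Exit: bottleneck 4, flow now 7.
Augment Hall→v5→Exit: bottleneck 2, flow now 9.
Augment Hall→v6→Exit: bottleneck 6, flow now 15.
Augment Hall→v1→v4→Exit: bottleneck 1, flow now 16.
No augmenting path remains; maximum flow = 16.
In the residual graph, reachable from Hall: {Hall}.
Min-cut edges: Hall→v1 (4), Hall→v2 (4), Hall→v5 (2), Hall→v6 (6); capacity 4 + 4 + 2 + 6 = 16.
This cut is saturated, so no flow can exceed 16.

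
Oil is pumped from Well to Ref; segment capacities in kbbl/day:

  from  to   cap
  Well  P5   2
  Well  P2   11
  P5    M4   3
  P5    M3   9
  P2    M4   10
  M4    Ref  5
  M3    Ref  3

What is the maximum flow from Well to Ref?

7

Augment Well→P5→M4→Ref: bottleneck 2, flow now 2.
Augment Well→P2→M4→Ref: bottleneck 3, flow now 5.
Augment Well→P2→M4→P5→M3→Ref: bottleneck 2, flow now 7. (uses reverse residual edge)
No augmenting path remains; maximum flow = 7.
In the residual graph, reachable from Well: {Well, P2, M4}.
Min-cut edges: Well→P5 (2), M4→Ref (5); capacity 2 + 5 = 7.
This cut is saturated, so no flow can exceed 7.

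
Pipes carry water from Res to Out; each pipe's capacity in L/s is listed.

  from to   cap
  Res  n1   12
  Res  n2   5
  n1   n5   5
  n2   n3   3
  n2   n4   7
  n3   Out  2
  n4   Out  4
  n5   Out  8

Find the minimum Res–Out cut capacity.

10

Augment Res→n1→n5→Out: bottleneck 5, flow now 5.
Augment Res→n2→n3→Out: bottleneck 2, flow now 7.
Augment Res→n2→n4→Out: bottleneck 3, flow now 10.
No augmenting path remains; maximum flow = 10.
By max-flow min-cut, the minimum cut capacity equals the max flow.
In the residual graph, reachable from Res: {Res, n1}.
Min-cut edges: Res→n2 (5), n1→n5 (5); capacity 5 + 5 = 10.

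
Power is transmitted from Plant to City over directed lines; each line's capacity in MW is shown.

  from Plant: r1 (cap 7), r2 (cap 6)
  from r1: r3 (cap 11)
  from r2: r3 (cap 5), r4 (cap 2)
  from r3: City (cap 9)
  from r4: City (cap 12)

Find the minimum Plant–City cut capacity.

11

Augment Plant→r1→r3→City: bottleneck 7, flow now 7.
Augment Plant→r2→r3→City: bottleneck 2, flow now 9.
Augment Plant→r2→r4→City: bottleneck 2, flow now 11.
No augmenting path remains; maximum flow = 11.
By max-flow min-cut, the minimum cut capacity equals the max flow.
In the residual graph, reachable from Plant: {Plant, r1, r2, r3}.
Min-cut edges: r2→r4 (2), r3→City (9); capacity 2 + 9 = 11.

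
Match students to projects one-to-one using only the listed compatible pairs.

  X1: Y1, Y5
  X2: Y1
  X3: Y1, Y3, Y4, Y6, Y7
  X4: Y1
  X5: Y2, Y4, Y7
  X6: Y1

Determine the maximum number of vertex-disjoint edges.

Unit-capacity flow: source→left, listed edges, right→sink; max matching = max flow.
Augmenting path X1→Y1 (+1); matched 1.
Augmenting path X3→Y3 (+1); matched 2.
Augmenting path X5→Y2 (+1); matched 3.
Augmenting path X2→Y1→X1→Y5 (+1); matched 4.
No augmenting path remains; maximum matching = 4.
König certificate: {X1, X3, X5, Y1} is a vertex cover of size 4 (every listed pair touches it), so no matching can be larger.

4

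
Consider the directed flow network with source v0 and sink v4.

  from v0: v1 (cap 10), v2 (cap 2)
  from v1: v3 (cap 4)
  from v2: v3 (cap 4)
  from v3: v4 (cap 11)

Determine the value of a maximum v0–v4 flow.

6

Augment v0→v1→v3→v4: bottleneck 4, flow now 4.
Augment v0→v2→v3→v4: bottleneck 2, flow now 6.
No augmenting path remains; maximum flow = 6.
In the residual graph, reachable from v0: {v0, v1}.
Min-cut edges: v0→v2 (2), v1→v3 (4); capacity 2 + 4 = 6.
This cut is saturated, so no flow can exceed 6.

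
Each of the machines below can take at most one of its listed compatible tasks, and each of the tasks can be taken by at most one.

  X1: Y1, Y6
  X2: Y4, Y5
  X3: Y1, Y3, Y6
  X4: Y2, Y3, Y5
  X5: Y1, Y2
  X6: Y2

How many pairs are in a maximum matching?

6

Unit-capacity flow: source→left, listed edges, right→sink; max matching = max flow.
Augmenting path X1→Y1 (+1); matched 1.
Augmenting path X2→Y4 (+1); matched 2.
Augmenting path X3→Y3 (+1); matched 3.
Augmenting path X4→Y2 (+1); matched 4.
Augmenting path X5→Y1→X1→Y6 (+1); matched 5.
Augmenting path X6→Y2→X4→Y5 (+1); matched 6.
No augmenting path remains; maximum matching = 6.
König certificate: {X1, X2, X3, X4, X5, X6} is a vertex cover of size 6 (every listed pair touches it), so no matching can be larger.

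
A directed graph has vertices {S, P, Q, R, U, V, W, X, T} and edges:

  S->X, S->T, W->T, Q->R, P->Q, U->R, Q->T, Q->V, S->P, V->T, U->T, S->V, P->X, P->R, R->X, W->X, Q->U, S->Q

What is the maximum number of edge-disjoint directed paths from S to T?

4

Assign every edge capacity 1; by Menger, the answer equals the max flow.
Path S→T (+1); total 1.
Path S→Q→T (+1); total 2.
Path S→V→T (+1); total 3.
Path S→P→Q→U→T (+1); total 4.
No residual S→T path; max flow = 4.
Certifying cut of size 4: {S→P, S→Q, S→T, S→V}.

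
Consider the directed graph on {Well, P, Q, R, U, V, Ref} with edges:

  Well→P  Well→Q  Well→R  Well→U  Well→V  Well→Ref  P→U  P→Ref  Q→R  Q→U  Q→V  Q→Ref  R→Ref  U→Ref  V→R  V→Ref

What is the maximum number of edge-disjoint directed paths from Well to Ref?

6

Assign every edge capacity 1; by Menger, the answer equals the max flow.
Path Well→Ref (+1); total 1.
Path Well→P→Ref (+1); total 2.
Path Well→Q→Ref (+1); total 3.
Path Well→R→Ref (+1); total 4.
Path Well→U→Ref (+1); total 5.
Path Well→V→Ref (+1); total 6.
No residual Well→Ref path; max flow = 6.
Certifying cut of size 6: {Well→P, Well→Q, Well→R, Well→Ref, Well→U, Well→V}.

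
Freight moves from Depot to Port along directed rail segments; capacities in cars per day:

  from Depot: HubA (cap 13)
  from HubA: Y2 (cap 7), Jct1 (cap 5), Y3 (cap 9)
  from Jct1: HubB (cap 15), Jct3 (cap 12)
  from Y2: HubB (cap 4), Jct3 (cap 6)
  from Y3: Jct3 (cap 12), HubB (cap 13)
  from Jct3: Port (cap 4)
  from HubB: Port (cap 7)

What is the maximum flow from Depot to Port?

11

Augment Depot→HubA→Jct1→Jct3→Port: bottleneck 4, flow now 4.
Augment Depot→HubA→Jct1→HubB→Port: bottleneck 1, flow now 5.
Augment Depot→HubA→Y2→HubB→Port: bottleneck 4, flow now 9.
Augment Depot→HubA→Y3→HubB→Port: bottleneck 2, flow now 11.
No augmenting path remains; maximum flow = 11.
In the residual graph, reachable from Depot: {Depot, HubA, Jct1, Y2, Y3, Jct3, HubB}.
Min-cut edges: Jct3→Port (4), HubB→Port (7); capacity 4 + 7 = 11.
This cut is saturated, so no flow can exceed 11.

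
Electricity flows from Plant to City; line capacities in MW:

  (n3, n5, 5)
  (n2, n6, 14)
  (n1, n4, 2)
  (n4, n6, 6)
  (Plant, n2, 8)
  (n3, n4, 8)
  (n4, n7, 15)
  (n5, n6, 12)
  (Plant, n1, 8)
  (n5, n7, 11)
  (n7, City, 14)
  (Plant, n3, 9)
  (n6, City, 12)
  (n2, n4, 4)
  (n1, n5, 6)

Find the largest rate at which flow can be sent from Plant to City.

Augment Plant→n2→n6→City: bottleneck 8, flow now 8.
Augment Plant→n1→n4→n6→City: bottleneck 2, flow now 10.
Augment Plant→n1→n5→n6→City: bottleneck 2, flow now 12.
Augment Plant→n1→n5→n7→City: bottleneck 4, flow now 16.
Augment Plant→n3→n4→n7→City: bottleneck 8, flow now 24.
Augment Plant→n3→n5→n7→City: bottleneck 1, flow now 25.
No augmenting path remains; maximum flow = 25.
In the residual graph, reachable from Plant: {Plant}.
Min-cut edges: Plant→n1 (8), Plant→n2 (8), Plant→n3 (9); capacity 8 + 8 + 9 = 25.
This cut is saturated, so no flow can exceed 25.

25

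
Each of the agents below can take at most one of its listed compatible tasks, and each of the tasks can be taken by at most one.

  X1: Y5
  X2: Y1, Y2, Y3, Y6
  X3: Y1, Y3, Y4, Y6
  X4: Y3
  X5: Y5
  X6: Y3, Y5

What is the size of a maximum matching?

Unit-capacity flow: source→left, listed edges, right→sink; max matching = max flow.
Augmenting path X1→Y5 (+1); matched 1.
Augmenting path X2→Y1 (+1); matched 2.
Augmenting path X3→Y3 (+1); matched 3.
Augmenting path X4→Y3→X3→Y4 (+1); matched 4.
No augmenting path remains; maximum matching = 4.
König certificate: {X2, X3, Y3, Y5} is a vertex cover of size 4 (every listed pair touches it), so no matching can be larger.

4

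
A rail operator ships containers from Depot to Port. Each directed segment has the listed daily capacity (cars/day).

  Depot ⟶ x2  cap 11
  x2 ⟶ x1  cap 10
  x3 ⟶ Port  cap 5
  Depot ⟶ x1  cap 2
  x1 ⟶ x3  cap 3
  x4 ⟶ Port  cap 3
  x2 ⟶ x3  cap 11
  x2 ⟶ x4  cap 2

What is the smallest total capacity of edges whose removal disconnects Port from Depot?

7

Augment Depot→x1→x3→Port: bottleneck 2, flow now 2.
Augment Depot→x2→x3→Port: bottleneck 3, flow now 5.
Augment Depot→x2→x4→Port: bottleneck 2, flow now 7.
No augmenting path remains; maximum flow = 7.
By max-flow min-cut, the minimum cut capacity equals the max flow.
In the residual graph, reachable from Depot: {Depot, x1, x2, x3}.
Min-cut edges: x2→x4 (2), x3→Port (5); capacity 2 + 5 = 7.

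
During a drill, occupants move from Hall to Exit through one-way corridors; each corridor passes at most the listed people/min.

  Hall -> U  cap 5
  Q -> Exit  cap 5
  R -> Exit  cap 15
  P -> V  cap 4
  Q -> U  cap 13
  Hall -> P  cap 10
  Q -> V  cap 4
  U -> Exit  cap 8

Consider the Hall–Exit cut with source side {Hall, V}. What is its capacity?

15

Edges leaving {Hall, V}: Hall→P (10), Hall→U (5).
Cut capacity = 10 + 5 = 15.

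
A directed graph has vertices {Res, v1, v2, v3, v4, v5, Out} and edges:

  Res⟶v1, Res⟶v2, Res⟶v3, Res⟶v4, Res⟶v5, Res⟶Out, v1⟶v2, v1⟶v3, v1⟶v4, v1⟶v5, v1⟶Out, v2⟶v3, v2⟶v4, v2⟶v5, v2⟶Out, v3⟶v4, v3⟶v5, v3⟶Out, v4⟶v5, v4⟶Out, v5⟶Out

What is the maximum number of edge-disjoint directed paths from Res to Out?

6

Assign every edge capacity 1; by Menger, the answer equals the max flow.
Path Res→Out (+1); total 1.
Path Res→v1→Out (+1); total 2.
Path Res→v2→Out (+1); total 3.
Path Res→v3→Out (+1); total 4.
Path Res→v4→Out (+1); total 5.
Path Res→v5→Out (+1); total 6.
No residual Res→Out path; max flow = 6.
Certifying cut of size 6: {Res→Out, Res→v1, Res→v2, Res→v3, Res→v4, Res→v5}.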